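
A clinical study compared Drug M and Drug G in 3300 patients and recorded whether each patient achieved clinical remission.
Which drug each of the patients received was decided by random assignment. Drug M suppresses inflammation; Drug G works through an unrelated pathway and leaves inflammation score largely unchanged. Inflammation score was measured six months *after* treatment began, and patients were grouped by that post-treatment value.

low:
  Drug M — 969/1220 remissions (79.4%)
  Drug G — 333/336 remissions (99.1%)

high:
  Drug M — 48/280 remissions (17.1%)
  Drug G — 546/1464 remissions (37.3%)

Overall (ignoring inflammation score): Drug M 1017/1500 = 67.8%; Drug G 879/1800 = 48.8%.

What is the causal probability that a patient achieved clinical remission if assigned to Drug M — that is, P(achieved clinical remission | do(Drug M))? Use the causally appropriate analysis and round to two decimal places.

0.68

Drug G is higher inside every inflammation score stratum but Drug M is higher in aggregate. Whether to stratify depends on how inflammation score relates to the drug.
Inflammation score lies on the pathway drug → inflammation score → outcome, so adjusting for it blocks the indirect effect. For the total causal effect of drug, use the unadjusted pooled rates.
So P(outcome | do(Drug M)) is just the pooled rate for Drug M: 1017/1500 = 0.678.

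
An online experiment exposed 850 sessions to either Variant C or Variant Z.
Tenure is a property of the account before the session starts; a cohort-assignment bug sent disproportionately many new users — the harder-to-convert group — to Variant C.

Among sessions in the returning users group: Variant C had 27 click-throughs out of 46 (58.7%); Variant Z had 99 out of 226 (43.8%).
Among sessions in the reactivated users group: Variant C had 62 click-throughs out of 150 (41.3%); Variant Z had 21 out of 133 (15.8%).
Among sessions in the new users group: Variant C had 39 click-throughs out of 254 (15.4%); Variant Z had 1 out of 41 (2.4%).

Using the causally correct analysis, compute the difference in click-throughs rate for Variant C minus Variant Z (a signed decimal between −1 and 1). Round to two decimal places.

+0.18

Variant C is higher inside every user tenure stratum but Variant Z is higher in aggregate. Whether to stratify depends on how user tenure relates to the variant.
Nothing the variant does changes user tenure; the imbalance is an allocation artefact. With user tenure also predicting the outcome, the pooled figure is confounded, and the within-stratum comparison is the causal one.
Adjusting over the population distribution of user tenure: 0.320·(0.587−0.438) + 0.333·(0.413−0.158) + 0.347·(0.154−0.024) = +0.178.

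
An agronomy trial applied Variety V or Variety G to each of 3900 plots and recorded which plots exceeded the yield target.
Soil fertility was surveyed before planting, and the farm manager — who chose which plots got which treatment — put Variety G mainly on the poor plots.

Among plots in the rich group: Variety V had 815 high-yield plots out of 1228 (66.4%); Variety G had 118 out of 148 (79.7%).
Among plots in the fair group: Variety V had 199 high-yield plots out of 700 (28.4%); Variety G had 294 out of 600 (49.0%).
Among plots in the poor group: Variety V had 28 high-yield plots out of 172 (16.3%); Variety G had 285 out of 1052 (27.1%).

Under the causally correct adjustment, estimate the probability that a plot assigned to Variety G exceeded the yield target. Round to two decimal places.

Here soil fertility is a common cause — it drives both which variety a case falls under and the outcome. The crude comparison mixes populations; the stratum-specific rates are the causally relevant ones.
Standardising Variety G to the population soil fertility mix: 0.353·118/148 + 0.333·294/600 + 0.314·285/1052 = 0.530.

0.53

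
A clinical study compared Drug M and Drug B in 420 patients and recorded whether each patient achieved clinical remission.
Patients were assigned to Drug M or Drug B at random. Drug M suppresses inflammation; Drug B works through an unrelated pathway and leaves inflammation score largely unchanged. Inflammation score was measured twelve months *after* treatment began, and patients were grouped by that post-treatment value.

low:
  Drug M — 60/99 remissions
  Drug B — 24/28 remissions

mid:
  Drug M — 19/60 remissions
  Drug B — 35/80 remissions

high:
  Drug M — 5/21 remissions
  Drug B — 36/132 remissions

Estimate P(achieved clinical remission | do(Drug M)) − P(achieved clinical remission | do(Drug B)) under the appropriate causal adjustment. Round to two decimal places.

+0.07

The inflammation score-specific comparison favours Drug B throughout, but the pooled figures favour Drug M. The question is whether to condition on inflammation score.
Stratifying would compare drugs among patients the drugs themselves sorted into inflammation score groups — a form of selection on an intermediate. The unconditioned pooled rates give the total causal effect.
The causal difference is the pooled difference: 0.467 − 0.396 = +0.071.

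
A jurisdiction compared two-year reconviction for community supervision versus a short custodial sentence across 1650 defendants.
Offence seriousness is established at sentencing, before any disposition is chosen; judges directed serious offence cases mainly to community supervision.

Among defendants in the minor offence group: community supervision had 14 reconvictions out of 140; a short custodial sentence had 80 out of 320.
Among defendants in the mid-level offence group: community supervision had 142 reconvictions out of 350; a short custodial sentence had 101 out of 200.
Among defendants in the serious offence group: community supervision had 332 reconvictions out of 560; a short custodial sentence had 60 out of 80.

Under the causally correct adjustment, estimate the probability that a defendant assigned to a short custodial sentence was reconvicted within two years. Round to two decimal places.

0.53

The offence seriousness-specific comparison favours community supervision throughout, but the pooled figures favour a short custodial sentence. The question is whether to condition on offence seriousness.
Offence seriousness is set before the disposition has any effect — it is not caused by the disposition — and it independently drives the outcome. That makes it a confounder, so the causal comparison is within offence seriousness levels.
Standardising a short custodial sentence to the population offence seriousness mix: 0.279·80/320 + 0.333·101/200 + 0.388·60/80 = 0.529.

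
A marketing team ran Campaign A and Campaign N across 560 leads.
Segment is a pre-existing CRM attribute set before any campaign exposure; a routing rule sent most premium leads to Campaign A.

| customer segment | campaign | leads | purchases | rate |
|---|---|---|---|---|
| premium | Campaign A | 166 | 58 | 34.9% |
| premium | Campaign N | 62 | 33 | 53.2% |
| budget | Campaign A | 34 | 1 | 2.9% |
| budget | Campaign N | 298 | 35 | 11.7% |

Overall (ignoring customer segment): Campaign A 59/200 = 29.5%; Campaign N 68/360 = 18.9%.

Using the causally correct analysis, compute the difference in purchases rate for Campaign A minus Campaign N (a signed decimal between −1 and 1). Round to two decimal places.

Within every customer segment level Campaign N has the higher rate, yet pooled Campaign A does — Simpson's reversal.
Customer segment is set before the campaign has any effect — it is not caused by the campaign — and it independently drives the outcome. That makes it a confounder, so the causal comparison is within customer segment levels.
Adjusting over the population distribution of customer segment: 0.407·(0.349−0.532) + 0.593·(0.029−0.117) = -0.127.

-0.13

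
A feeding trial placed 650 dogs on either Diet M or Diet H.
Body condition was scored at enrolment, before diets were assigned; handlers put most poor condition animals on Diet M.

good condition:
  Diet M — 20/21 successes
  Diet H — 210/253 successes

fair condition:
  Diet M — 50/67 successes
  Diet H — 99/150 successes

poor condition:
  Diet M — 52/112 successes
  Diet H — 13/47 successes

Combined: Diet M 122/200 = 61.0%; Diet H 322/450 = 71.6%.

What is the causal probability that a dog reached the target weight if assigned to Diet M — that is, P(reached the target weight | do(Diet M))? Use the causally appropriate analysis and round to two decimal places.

0.76

The starting body condition-specific comparison favours Diet M throughout, but the pooled figures favour Diet H. The question is whether to condition on starting body condition.
Since starting body condition is a pre-existing factor (not a product of the diet) and it affects the outcome on its own, it is a confounder. The stratified rates, not the pooled rate, identify the causal effect.
Standardising Diet M to the population starting body condition mix: 0.422·20/21 + 0.334·50/67 + 0.245·52/112 = 0.764.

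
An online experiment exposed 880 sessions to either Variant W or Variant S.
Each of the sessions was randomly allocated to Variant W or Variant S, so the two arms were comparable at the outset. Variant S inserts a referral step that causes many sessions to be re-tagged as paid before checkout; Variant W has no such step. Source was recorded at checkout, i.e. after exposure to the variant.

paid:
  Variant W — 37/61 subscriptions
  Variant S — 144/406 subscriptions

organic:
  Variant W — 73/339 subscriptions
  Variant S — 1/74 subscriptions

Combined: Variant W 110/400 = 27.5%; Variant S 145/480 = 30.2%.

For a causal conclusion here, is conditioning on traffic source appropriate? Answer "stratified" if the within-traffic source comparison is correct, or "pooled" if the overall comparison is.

pooled

The distribution of traffic source is itself part of what the variant does — it is an intermediate outcome. Holding it fixed would remove that part of the effect; the total effect is the pooled difference.
Pooled: Variant W 27.5% vs Variant S 30.2%; Variant S is higher overall.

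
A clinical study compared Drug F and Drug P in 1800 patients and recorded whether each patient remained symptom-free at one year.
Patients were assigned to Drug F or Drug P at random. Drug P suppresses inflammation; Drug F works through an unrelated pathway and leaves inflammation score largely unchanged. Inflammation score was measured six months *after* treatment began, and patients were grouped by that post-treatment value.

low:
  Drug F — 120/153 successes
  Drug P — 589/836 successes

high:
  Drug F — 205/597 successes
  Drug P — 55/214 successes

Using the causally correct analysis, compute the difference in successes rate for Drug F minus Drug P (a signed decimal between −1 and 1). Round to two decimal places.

Inflammation score here is a post-treatment variable shaped by the drug; conditioning on it would introduce bias rather than remove it. The overall comparison is the causal one.
The causal difference is the pooled difference: 0.433 − 0.613 = -0.180.

-0.18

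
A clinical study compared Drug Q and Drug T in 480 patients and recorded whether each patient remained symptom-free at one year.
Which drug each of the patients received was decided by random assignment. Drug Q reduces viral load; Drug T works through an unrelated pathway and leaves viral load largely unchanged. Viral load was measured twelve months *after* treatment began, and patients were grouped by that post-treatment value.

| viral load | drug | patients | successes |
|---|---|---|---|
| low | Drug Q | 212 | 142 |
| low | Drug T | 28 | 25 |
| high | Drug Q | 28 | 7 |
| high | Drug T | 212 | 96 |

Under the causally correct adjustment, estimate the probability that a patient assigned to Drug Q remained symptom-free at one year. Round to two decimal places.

0.62

Drug T is higher inside every viral load stratum but Drug Q is higher in aggregate. Whether to stratify depends on how viral load relates to the drug.
Viral load is recorded after the drug and is itself shifted by it — it sits on the causal path from drug to outcome. Conditioning on a mediator would strip out part of the effect we want; the pooled comparison gives the total causal effect.
So P(outcome | do(Drug Q)) is just the pooled rate for Drug Q: 149/240 = 0.621.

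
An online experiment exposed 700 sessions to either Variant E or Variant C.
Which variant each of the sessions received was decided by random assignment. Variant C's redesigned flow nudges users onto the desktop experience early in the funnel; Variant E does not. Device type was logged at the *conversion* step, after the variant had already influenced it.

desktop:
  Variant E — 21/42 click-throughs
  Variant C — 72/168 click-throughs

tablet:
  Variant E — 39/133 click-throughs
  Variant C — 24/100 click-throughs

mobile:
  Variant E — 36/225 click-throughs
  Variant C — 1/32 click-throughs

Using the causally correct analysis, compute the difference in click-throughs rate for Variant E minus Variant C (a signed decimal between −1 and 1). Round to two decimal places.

-0.08

The distribution of device type is itself part of what the variant does — it is an intermediate outcome. Holding it fixed would remove that part of the effect; the total effect is the pooled difference.
The causal difference is the pooled difference: 0.240 − 0.323 = -0.083.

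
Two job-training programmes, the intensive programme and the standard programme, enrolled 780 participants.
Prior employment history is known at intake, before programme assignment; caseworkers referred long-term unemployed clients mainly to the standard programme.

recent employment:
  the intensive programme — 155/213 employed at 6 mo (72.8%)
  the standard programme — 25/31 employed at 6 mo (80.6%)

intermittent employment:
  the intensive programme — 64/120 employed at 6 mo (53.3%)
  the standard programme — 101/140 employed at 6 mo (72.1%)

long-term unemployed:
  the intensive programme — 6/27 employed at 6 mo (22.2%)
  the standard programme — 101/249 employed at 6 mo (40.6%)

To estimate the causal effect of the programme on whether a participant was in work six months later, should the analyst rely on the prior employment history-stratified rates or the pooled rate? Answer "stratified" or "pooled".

stratified

The stratified and pooled comparisons disagree (the standard programme wins within each prior employment history; the intensive programme wins overall), so the answer turns on the causal role of prior employment history.
Here prior employment history is a common cause — it drives both which programme a case falls under and the outcome. The crude comparison mixes populations; the stratum-specific rates are the causally relevant ones.
Within each level — recent employment: 72.8% vs 80.6%; intermittent employment: 53.3% vs 72.1%; long-term unemployed: 22.2% vs 40.6% — the standard programme is higher every time.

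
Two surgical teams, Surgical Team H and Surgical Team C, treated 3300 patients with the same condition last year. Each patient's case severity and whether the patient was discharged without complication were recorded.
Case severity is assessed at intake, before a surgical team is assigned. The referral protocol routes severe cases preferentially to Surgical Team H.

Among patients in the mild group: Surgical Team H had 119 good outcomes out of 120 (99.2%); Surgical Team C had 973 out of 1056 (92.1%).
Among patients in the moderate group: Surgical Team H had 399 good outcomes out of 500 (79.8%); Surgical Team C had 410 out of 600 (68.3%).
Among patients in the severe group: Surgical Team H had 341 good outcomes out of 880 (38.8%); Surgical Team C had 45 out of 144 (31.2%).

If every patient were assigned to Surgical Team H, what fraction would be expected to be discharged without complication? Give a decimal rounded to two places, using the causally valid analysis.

0.74

The imbalance in case severity arose from how patients were allocated, not from anything the surgical team did; and case severity independently affects the outcome. The pooled gap is confounded — condition on case severity.
Standardising Surgical Team H to the population case severity mix: 0.356·119/120 + 0.333·399/500 + 0.310·341/880 = 0.740.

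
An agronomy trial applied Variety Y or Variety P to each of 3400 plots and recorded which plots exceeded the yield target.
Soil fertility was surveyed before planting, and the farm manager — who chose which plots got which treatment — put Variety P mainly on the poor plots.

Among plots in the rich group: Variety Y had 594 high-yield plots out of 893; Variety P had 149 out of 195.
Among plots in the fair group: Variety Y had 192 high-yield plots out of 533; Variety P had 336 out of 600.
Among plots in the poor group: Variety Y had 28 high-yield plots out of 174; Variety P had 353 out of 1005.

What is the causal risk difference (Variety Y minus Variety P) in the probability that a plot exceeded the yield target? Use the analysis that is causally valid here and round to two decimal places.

-0.16

Soil fertility differs across varietys for reasons unrelated to any effect of the variety itself, and it separately predicts the outcome — a classic confounder. We must compare within soil fertility levels.
Adjusting over the population distribution of soil fertility: 0.320·(0.665−0.764) + 0.333·(0.360−0.560) + 0.347·(0.161−0.351) = -0.164.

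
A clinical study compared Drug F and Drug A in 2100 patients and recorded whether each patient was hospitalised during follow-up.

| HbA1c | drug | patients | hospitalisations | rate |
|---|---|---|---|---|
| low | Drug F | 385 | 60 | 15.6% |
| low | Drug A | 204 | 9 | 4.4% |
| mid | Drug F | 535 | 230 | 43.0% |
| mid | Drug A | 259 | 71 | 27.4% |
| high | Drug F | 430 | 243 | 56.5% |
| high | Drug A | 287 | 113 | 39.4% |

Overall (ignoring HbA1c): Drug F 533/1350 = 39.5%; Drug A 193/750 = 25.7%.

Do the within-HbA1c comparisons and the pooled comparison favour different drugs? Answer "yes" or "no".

no

Within each HbA1c level (low 15.6% vs 4.4%; mid 43.0% vs 27.4%; high 56.5% vs 39.4%), Drug A has the lower rate every time. Pooled: 39.5% vs 25.7% — Drug A has the lower rate overall. They agree.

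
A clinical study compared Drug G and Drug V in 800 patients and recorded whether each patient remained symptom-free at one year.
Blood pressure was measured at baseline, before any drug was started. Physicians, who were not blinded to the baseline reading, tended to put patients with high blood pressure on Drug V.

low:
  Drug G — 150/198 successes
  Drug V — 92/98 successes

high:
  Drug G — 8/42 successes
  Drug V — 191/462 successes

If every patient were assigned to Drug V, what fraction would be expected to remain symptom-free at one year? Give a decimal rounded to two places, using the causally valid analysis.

Within every blood pressure level Drug V has the higher rate, yet pooled Drug G does — Simpson's reversal.
Blood pressure satisfies the back-door criterion: it is not a descendant of the drug, and it blocks the spurious path from drug to outcome. Adjusting for it (i.e., using the within-blood pressure rates) gives the causal effect.
Standardising Drug V to the population blood pressure mix: 0.370·92/98 + 0.630·191/462 = 0.608.

0.61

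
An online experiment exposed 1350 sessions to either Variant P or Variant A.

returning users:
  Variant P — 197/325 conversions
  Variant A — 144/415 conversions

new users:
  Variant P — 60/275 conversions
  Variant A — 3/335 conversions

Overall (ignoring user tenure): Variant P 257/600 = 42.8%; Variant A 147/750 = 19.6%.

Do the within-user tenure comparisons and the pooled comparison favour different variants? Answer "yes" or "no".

Within each user tenure level (returning users 60.6% vs 34.7%; new users 21.8% vs 0.9%), Variant P has the higher rate every time. Pooled: 42.8% vs 19.6% — Variant P has the higher rate overall. They agree.

no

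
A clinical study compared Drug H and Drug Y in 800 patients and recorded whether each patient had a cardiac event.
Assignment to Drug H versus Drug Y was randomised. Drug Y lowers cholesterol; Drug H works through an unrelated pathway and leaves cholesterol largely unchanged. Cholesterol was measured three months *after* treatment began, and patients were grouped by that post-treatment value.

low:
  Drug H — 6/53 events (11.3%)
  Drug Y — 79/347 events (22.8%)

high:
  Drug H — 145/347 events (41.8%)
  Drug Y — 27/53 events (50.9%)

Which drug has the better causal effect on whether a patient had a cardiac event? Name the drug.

Drug Y

The stratified and pooled comparisons disagree (Drug H wins within each cholesterol; Drug Y wins overall), so the answer turns on the causal role of cholesterol.
Cholesterol is recorded after the drug and is itself shifted by it — it sits on the causal path from drug to outcome. Conditioning on a mediator would strip out part of the effect we want; the pooled comparison gives the total causal effect.
Pooled: Drug H 37.8% vs Drug Y 26.5%; Drug Y is lower overall.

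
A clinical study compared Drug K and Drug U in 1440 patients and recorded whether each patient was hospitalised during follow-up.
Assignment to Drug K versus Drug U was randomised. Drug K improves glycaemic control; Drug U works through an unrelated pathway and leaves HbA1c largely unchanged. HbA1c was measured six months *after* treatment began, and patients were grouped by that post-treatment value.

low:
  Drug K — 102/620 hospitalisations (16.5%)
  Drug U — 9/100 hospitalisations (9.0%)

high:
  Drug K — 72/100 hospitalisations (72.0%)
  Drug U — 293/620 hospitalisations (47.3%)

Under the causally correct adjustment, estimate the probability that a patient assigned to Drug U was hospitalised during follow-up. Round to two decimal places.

HbA1c lies on the pathway drug → HbA1c → outcome, so adjusting for it blocks the indirect effect. For the total causal effect of drug, use the unadjusted pooled rates.
So P(outcome | do(Drug U)) is just the pooled rate for Drug U: 302/720 = 0.419.

0.42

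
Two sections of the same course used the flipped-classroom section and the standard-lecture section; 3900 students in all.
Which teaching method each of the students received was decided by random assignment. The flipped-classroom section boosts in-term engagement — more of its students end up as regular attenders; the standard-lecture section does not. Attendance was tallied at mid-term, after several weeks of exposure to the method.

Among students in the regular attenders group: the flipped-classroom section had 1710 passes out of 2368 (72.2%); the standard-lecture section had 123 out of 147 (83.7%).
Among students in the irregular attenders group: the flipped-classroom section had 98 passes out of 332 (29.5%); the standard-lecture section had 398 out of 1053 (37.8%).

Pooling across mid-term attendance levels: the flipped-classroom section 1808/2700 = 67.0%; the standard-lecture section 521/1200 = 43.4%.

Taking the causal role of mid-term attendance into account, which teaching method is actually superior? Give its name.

Within every mid-term attendance level the standard-lecture section has the higher rate, yet pooled the flipped-classroom section does — Simpson's reversal.
Mid-term attendance here is a post-treatment variable shaped by the teaching method; conditioning on it would introduce bias rather than remove it. The overall comparison is the causal one.
Pooled: the flipped-classroom section 67.0% vs the standard-lecture section 43.4%; the flipped-classroom section is higher overall.

the flipped-classroom section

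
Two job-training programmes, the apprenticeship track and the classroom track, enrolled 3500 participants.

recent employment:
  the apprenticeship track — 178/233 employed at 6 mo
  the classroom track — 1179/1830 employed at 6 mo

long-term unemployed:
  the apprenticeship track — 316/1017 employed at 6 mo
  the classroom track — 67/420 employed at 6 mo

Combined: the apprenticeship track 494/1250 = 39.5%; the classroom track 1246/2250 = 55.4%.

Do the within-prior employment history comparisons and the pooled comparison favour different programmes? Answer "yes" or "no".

Within each prior employment history level (recent employment 76.4% vs 64.4%; long-term unemployed 31.1% vs 16.0%), the apprenticeship track has the higher rate every time. Pooled: 39.5% vs 55.4% — the classroom track has the higher rate overall. The two comparisons disagree.

yes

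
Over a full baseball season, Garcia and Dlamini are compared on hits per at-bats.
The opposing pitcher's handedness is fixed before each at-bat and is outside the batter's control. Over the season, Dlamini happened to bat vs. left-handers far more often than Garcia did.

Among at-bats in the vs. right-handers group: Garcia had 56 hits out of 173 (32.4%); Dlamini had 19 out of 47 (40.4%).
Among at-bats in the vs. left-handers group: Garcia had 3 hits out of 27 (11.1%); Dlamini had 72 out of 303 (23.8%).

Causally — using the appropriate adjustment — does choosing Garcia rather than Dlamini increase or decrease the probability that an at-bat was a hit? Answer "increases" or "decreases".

Pitcher handedness differs across players for reasons unrelated to any effect of the player itself, and it separately predicts the outcome — a classic confounder. We must compare within pitcher handedness levels.
Within each level — vs. right-handers: 32.4% vs 40.4%; vs. left-handers: 11.1% vs 23.8% — Dlamini is higher every time.

decreases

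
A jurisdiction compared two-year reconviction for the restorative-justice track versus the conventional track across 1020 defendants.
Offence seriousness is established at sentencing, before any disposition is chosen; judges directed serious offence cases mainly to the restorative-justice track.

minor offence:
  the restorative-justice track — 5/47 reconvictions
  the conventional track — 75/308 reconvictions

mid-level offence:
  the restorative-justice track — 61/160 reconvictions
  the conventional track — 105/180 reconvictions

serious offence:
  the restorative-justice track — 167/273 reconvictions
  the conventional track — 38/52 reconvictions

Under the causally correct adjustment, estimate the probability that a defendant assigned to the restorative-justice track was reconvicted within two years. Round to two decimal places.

Within every offence seriousness level the restorative-justice track has the lower rate, yet pooled the conventional track does — Simpson's reversal.
Here offence seriousness is a common cause — it drives both which disposition a case falls under and the outcome. The crude comparison mixes populations; the stratum-specific rates are the causally relevant ones.
Standardising the restorative-justice track to the population offence seriousness mix: 0.348·5/47 + 0.333·61/160 + 0.319·167/273 = 0.359.

0.36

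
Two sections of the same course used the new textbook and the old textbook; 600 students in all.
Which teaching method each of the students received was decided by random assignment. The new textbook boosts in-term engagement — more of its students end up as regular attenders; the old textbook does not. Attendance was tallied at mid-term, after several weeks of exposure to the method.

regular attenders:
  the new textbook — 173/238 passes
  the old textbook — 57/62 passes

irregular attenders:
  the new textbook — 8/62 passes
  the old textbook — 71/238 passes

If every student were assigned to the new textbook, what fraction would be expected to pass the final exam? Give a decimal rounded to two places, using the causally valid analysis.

0.60

Mid-term attendance is downstream of the teaching method. One should not condition on a consequence of treatment, so the overall rates are the right comparison.
So P(outcome | do(the new textbook)) is just the pooled rate for the new textbook: 181/300 = 0.603.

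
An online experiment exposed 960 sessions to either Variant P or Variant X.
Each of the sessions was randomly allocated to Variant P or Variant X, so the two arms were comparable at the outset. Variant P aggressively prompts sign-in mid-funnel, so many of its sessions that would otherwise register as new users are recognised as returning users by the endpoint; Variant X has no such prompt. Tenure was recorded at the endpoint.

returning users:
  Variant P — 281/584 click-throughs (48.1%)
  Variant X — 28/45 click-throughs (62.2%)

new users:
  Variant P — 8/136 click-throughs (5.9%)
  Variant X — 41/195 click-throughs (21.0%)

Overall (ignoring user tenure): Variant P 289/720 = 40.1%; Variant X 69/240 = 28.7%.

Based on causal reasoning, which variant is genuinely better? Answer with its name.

User tenure here is a post-treatment variable shaped by the variant; conditioning on it would introduce bias rather than remove it. The overall comparison is the causal one.
Pooled: Variant P 40.1% vs Variant X 28.7%; Variant P is higher overall.

Variant P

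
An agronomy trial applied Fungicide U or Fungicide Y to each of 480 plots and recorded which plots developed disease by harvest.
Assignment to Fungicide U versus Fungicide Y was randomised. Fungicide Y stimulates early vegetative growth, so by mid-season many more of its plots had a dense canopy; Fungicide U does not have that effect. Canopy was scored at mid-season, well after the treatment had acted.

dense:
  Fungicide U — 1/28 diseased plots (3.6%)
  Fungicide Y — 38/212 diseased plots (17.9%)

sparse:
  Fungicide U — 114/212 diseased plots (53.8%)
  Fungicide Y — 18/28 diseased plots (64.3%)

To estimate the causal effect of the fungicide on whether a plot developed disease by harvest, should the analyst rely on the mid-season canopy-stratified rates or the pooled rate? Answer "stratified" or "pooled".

Mid-season canopy is recorded after the fungicide and is itself shifted by it — it sits on the causal path from fungicide to outcome. Conditioning on a mediator would strip out part of the effect we want; the pooled comparison gives the total causal effect.
Pooled: Fungicide U 47.9% vs Fungicide Y 23.3%; Fungicide Y is lower overall.

pooled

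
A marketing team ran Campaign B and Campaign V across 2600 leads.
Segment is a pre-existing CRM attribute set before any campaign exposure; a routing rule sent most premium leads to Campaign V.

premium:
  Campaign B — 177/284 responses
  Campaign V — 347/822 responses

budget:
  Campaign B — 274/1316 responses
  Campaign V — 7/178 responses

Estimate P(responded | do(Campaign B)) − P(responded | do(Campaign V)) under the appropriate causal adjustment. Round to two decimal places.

+0.18

Customer segment is set before the campaign has any effect — it is not caused by the campaign — and it independently drives the outcome. That makes it a confounder, so the causal comparison is within customer segment levels.
Adjusting over the population distribution of customer segment: 0.425·(0.623−0.422) + 0.575·(0.208−0.039) = +0.183.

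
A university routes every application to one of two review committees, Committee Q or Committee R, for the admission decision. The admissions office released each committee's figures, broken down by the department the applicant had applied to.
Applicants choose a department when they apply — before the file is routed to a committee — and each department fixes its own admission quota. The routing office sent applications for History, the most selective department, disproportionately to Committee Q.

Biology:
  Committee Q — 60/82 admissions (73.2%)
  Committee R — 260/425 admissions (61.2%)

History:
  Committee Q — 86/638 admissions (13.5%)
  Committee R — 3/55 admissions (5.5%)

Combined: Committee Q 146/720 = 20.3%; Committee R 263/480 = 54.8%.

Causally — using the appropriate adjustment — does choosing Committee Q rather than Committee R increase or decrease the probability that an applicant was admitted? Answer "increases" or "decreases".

increases

Within every department level Committee Q has the higher rate, yet pooled Committee R does — Simpson's reversal.
Department differs across review committees for reasons unrelated to any effect of the review committee itself, and it separately predicts the outcome — a classic confounder. We must compare within department levels.
Within each level — Biology: 73.2% vs 61.2%; History: 13.5% vs 5.5% — Committee Q is higher every time.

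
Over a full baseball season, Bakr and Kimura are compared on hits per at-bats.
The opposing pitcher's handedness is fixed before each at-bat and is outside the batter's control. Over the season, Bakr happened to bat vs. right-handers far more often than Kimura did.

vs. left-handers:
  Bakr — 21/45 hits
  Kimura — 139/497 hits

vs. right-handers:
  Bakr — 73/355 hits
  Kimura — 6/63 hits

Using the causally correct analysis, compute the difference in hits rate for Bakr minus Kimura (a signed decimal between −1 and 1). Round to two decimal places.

Within every pitcher handedness level Bakr has the higher rate, yet pooled Kimura does — Simpson's reversal.
Since pitcher handedness is a pre-existing factor (not a product of the player) and it affects the outcome on its own, it is a confounder. The stratified rates, not the pooled rate, identify the causal effect.
Adjusting over the population distribution of pitcher handedness: 0.565·(0.467−0.280) + 0.435·(0.206−0.095) = +0.154.

+0.15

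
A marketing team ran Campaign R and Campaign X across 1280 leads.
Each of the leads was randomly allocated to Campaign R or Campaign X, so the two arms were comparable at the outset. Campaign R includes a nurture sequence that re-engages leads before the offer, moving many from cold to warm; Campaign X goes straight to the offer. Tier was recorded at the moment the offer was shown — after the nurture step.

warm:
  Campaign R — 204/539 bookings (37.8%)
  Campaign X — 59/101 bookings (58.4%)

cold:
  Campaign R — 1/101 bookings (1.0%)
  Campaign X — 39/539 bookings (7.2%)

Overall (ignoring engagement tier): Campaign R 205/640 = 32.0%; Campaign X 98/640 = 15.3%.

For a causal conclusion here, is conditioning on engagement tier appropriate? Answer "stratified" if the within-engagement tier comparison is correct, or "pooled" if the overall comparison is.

Engagement tier is recorded after the campaign and is itself shifted by it — it sits on the causal path from campaign to outcome. Conditioning on a mediator would strip out part of the effect we want; the pooled comparison gives the total causal effect.
Pooled: Campaign R 32.0% vs Campaign X 15.3%; Campaign R is higher overall.

pooled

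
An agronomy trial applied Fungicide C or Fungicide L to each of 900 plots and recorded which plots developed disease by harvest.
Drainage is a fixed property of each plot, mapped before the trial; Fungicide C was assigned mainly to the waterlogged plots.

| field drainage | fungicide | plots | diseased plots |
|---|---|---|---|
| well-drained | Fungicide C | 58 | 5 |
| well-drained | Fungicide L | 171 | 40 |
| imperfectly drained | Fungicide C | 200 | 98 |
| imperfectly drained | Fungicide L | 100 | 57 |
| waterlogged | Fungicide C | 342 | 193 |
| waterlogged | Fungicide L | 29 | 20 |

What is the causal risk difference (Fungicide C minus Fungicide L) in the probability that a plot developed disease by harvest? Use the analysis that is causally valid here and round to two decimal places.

-0.12

Within every field drainage level Fungicide C has the lower rate, yet pooled Fungicide L does — Simpson's reversal.
Nothing the fungicide does changes field drainage; the imbalance is an allocation artefact. With field drainage also predicting the outcome, the pooled figure is confounded, and the within-stratum comparison is the causal one.
Adjusting over the population distribution of field drainage: 0.254·(0.086−0.234) + 0.333·(0.490−0.570) + 0.412·(0.564−0.690) = -0.116.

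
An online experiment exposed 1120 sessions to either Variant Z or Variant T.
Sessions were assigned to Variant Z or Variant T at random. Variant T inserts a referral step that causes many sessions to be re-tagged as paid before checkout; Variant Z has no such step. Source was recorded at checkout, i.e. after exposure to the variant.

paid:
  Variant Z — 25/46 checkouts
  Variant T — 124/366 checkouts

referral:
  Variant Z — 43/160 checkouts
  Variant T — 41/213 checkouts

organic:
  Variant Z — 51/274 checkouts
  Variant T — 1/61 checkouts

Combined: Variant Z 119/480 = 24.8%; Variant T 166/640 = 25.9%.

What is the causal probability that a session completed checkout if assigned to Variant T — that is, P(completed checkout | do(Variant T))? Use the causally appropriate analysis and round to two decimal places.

0.26

Traffic source is recorded after the variant and is itself shifted by it — it sits on the causal path from variant to outcome. Conditioning on a mediator would strip out part of the effect we want; the pooled comparison gives the total causal effect.
So P(outcome | do(Variant T)) is just the pooled rate for Variant T: 166/640 = 0.259.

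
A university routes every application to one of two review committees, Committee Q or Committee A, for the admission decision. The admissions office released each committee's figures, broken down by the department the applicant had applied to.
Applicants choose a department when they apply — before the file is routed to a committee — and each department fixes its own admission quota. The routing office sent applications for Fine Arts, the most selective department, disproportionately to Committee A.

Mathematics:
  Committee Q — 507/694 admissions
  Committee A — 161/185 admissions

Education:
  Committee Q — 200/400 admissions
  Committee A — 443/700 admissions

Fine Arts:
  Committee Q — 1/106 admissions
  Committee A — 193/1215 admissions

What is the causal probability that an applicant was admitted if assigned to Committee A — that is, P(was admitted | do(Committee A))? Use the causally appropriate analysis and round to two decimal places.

The stratified and pooled comparisons disagree (Committee A wins within each department; Committee Q wins overall), so the answer turns on the causal role of department.
Since department is a pre-existing factor (not a product of the review committee) and it affects the outcome on its own, it is a confounder. The stratified rates, not the pooled rate, identify the causal effect.
Standardising Committee A to the population department mix: 0.266·161/185 + 0.333·443/700 + 0.400·193/1215 = 0.506.

0.51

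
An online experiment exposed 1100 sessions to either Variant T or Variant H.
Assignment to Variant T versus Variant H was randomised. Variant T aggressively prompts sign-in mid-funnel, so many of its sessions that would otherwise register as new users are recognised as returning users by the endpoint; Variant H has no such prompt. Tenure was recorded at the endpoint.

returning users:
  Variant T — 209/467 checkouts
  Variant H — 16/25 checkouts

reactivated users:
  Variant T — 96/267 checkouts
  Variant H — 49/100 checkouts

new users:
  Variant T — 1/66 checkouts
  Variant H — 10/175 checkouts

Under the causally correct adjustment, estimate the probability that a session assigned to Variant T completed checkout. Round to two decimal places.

The stratified and pooled comparisons disagree (Variant H wins within each user tenure; Variant T wins overall), so the answer turns on the causal role of user tenure.
The distribution of user tenure is itself part of what the variant does — it is an intermediate outcome. Holding it fixed would remove that part of the effect; the total effect is the pooled difference.
So P(outcome | do(Variant T)) is just the pooled rate for Variant T: 306/800 = 0.383.

0.38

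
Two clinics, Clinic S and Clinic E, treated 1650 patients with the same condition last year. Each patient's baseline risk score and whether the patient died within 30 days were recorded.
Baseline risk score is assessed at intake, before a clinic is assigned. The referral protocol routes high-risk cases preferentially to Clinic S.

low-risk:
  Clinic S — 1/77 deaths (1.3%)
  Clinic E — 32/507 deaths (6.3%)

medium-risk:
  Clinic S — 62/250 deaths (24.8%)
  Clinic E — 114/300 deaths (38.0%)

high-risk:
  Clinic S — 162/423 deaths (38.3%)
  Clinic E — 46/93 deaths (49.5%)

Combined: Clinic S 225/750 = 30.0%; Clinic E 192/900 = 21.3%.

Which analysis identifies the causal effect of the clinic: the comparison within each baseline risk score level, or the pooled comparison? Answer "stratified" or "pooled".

Nothing the clinic does changes baseline risk score; the imbalance is an allocation artefact. With baseline risk score also predicting the outcome, the pooled figure is confounded, and the within-stratum comparison is the causal one.
Within each level — low-risk: 1.3% vs 6.3%; medium-risk: 24.8% vs 38.0%; high-risk: 38.3% vs 49.5% — Clinic S is lower every time.

stratified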